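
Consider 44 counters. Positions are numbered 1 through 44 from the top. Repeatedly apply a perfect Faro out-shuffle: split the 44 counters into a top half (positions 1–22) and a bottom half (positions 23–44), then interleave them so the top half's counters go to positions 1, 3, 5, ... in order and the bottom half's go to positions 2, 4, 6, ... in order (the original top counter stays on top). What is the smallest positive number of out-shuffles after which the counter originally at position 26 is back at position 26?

Follow position 26 under repeated out-shuffles:
26 → 8 → 15 → 29 → 14 → 27 → 10 → 19 → 37 → 30 → 16 → 31 → 18 → 35 → 26
It first returns after 14 out-shuffles.

14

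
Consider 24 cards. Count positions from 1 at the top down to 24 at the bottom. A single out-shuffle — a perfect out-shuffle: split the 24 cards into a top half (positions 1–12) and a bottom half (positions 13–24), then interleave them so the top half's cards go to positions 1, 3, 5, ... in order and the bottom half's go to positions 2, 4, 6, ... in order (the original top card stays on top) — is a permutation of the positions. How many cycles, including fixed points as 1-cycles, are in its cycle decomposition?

Trace each unvisited position around until it returns:
(1) (2 3 5 9 17 10 ... len 11) (6 11 21 18 12 23 ... len 11) (24)
4 cycles in total.

4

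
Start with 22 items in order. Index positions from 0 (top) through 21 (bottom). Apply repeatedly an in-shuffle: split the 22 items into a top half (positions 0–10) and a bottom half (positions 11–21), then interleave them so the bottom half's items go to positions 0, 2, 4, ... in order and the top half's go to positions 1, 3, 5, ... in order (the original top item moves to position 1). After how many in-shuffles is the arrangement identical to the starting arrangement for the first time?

The in-shuffle permutes the 22 positions with cycle lengths [11, 11].
Every item is home exactly when every cycle has completed a whole number of laps, i.e. after lcm(11) = 11 in-shuffles.

11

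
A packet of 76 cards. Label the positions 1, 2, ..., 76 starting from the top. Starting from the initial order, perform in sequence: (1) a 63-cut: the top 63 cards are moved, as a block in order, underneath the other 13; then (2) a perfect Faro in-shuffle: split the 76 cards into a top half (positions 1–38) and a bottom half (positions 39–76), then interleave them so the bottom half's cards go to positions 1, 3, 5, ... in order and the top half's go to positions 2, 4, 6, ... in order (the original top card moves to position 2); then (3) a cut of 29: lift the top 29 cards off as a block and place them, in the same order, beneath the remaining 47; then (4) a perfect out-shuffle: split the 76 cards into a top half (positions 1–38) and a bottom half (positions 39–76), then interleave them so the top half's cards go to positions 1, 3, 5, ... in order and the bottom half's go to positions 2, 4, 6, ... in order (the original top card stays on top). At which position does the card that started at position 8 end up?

25

Track the card from position 8 forward through each operation:
  after op 1 (cut 63): 8 → 21
  after op 2 (in-shuffle): 21 → 42
  after op 3 (cut 29): 42 → 13
  after op 4 (out-shuffle): 13 → 25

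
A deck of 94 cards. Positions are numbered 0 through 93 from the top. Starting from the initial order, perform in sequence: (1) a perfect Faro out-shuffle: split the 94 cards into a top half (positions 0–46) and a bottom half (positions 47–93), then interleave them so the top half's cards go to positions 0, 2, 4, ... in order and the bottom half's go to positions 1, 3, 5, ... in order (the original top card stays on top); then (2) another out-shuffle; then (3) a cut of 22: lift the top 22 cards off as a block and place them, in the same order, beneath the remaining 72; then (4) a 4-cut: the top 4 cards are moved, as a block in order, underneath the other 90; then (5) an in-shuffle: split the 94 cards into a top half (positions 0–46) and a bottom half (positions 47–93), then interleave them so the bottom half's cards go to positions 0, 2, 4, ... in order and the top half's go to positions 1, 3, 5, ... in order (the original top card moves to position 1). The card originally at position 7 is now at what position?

Track the card from position 7 forward through each operation:
  after op 1 (out-shuffle): 7 → 14
  after op 2 (out-shuffle): 14 → 28
  after op 3 (cut 22): 28 → 6
  after op 4 (cut 4): 6 → 2
  after op 5 (in-shuffle): 2 → 5

5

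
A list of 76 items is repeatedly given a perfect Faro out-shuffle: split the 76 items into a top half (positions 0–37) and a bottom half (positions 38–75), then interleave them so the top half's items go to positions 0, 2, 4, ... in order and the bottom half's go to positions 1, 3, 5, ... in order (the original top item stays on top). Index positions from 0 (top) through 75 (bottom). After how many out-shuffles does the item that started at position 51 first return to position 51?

Follow position 51 under repeated out-shuffles:
51 → 27 → 54 → 33 → 66 → 57 → 39 → 3 → 6 → 12 → 24 → 48 → 21 → 42 → 9 → 18 → 36 → 72 → 69 → 63 → 51
It first returns after 20 out-shuffles.

20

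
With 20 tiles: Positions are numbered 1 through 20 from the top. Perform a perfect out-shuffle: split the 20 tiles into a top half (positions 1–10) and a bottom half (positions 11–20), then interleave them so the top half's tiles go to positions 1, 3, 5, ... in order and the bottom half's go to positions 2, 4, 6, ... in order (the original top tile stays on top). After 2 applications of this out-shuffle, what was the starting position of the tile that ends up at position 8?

17

Work backwards from position 8, undoing one out-shuffle at a time:
8 ← 14 ← 17
So the tile now at position 8 started at position 17.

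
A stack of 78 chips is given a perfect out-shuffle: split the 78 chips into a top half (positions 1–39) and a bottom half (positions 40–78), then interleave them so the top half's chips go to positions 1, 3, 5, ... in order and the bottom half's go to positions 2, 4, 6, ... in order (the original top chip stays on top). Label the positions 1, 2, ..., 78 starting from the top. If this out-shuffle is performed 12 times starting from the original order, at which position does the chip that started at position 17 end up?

Track the chip's position through each out-shuffle:
17 → 33 → 65 → 52 → 26 → 51 → 24 → 47 → 16 → 31 → 61 → 44 → 10

10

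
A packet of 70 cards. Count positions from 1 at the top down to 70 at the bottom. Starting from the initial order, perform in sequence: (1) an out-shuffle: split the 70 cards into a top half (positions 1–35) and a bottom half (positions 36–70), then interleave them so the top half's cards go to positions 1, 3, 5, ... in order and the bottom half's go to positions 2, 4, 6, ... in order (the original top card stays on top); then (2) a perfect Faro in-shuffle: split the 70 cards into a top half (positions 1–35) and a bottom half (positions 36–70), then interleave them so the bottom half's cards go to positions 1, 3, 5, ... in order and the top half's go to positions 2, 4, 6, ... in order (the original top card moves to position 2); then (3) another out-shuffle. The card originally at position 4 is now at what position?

27

Track the card from position 4 forward through each operation:
  after op 1 (out-shuffle): 4 → 7
  after op 2 (in-shuffle): 7 → 14
  after op 3 (out-shuffle): 14 → 27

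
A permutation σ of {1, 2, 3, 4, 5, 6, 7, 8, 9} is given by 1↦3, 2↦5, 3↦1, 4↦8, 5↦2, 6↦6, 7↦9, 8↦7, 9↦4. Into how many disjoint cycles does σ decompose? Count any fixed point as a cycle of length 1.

4

Cycle decomposition: (1 3) (2 5) (4 8 7 9) (6).
4 cycles.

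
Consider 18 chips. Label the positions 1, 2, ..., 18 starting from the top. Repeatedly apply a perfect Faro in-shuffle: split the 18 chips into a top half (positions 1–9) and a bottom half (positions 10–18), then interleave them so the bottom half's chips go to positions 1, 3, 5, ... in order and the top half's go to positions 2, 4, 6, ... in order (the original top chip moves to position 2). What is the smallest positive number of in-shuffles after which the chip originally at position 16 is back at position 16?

Follow position 16 under repeated in-shuffles:
16 → 13 → 7 → 14 → 9 → 18 → 17 → 15 → 11 → 3 → 6 → 12 → 5 → 10 → 1 → 2 → 4 → 8 → 16
It first returns after 18 in-shuffles.

18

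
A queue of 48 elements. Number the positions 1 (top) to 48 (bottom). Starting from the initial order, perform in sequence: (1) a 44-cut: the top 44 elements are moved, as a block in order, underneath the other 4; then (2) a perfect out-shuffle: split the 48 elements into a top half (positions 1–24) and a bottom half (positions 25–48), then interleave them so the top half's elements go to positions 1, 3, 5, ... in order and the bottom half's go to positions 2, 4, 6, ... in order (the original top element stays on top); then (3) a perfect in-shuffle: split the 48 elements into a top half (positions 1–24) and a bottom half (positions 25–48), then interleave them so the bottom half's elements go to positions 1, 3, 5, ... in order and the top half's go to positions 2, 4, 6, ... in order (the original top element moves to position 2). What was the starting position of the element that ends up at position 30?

4

Undo the operations in reverse order, starting from position 30:
  undo op 3 (in-shuffle, from top half): 30 ← 15
  undo op 2 (out-shuffle, from top half): 15 ← 8
  undo op 1 (cut 44): 8 ← 4
So the element at position 30 came from original position 4.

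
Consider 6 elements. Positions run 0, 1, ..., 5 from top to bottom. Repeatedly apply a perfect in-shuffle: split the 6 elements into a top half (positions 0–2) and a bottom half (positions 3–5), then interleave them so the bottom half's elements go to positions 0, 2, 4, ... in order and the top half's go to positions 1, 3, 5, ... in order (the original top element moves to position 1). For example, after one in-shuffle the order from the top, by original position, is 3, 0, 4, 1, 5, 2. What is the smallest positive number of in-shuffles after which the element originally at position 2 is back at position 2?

Follow position 2 under repeated in-shuffles:
2 → 5 → 4 → 2
It first returns after 3 in-shuffles.

3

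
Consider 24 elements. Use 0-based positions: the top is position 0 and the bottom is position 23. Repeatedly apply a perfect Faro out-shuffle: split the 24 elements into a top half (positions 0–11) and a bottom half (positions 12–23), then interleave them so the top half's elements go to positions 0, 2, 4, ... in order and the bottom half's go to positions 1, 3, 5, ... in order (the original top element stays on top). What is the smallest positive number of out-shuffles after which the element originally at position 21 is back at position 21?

11

Follow position 21 under repeated out-shuffles:
21 → 19 → 15 → 7 → 14 → 5 → 10 → 20 → 17 → 11 → 22 → 21
It first returns after 11 out-shuffles.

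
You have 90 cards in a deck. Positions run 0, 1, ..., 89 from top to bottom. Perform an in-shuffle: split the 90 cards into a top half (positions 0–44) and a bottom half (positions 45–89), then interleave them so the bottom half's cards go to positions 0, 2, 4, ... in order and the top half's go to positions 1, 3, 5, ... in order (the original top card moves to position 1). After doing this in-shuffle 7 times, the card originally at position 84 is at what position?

Track the card's position through each in-shuffle:
84 → 78 → 66 → 42 → 85 → 80 → 70 → 50

50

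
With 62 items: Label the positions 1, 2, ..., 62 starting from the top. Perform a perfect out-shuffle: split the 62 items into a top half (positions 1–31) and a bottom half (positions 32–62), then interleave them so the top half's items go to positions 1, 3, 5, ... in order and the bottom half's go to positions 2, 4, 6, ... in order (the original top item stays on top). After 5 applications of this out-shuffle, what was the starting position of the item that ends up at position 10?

Work backwards from position 10, undoing one out-shuffle at a time:
10 ← 36 ← 49 ← 25 ← 13 ← 7
So the item now at position 10 started at position 7.

7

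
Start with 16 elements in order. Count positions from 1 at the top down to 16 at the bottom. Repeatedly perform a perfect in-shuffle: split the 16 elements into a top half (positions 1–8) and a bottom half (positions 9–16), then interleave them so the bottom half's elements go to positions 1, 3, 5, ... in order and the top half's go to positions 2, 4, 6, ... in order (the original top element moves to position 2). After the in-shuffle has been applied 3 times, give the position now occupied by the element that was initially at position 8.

13

Track the element's position through each in-shuffle:
8 → 16 → 15 → 13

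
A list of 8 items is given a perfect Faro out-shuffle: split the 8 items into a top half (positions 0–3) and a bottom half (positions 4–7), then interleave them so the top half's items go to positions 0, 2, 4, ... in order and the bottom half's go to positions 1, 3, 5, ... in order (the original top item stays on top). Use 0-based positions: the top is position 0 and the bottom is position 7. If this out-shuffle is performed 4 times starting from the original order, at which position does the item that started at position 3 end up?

Track the item's position through each out-shuffle:
3 → 6 → 5 → 3 → 6

6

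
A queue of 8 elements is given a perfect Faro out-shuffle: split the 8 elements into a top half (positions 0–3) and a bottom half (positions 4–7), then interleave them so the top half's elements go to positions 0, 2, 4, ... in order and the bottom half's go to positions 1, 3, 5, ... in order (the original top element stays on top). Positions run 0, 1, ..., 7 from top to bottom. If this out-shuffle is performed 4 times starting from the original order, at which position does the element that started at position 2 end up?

Track the element's position through each out-shuffle:
2 → 4 → 1 → 2 → 4

4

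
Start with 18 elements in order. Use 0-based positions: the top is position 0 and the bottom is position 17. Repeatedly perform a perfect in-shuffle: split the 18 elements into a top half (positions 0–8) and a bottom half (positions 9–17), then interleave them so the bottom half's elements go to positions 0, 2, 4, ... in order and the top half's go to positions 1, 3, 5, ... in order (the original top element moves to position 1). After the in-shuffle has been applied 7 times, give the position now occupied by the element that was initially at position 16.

9

Track the element's position through each in-shuffle:
16 → 14 → 10 → 2 → 5 → 11 → 4 → 9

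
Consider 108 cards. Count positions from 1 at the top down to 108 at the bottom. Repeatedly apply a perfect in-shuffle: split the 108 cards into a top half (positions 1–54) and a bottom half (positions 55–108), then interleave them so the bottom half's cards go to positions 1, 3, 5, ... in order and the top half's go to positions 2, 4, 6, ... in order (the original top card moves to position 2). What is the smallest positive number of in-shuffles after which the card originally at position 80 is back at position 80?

36

Follow position 80 under repeated in-shuffles:
80 → 51 → 102 → 95 → 81 → 53 → 106 → 103 → ... → 80 (length 36)
It first returns after 36 in-shuffles.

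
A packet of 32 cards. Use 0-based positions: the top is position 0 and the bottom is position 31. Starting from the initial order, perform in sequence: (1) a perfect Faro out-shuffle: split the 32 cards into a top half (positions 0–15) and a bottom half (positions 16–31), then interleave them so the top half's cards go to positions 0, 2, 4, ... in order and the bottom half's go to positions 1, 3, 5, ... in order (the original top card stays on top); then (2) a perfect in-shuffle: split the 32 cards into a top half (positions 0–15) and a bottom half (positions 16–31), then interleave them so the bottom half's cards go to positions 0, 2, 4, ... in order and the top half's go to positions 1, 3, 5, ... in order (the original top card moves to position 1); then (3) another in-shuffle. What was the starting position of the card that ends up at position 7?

16

Undo the operations in reverse order, starting from position 7:
  undo op 3 (in-shuffle, from top half): 7 ← 3
  undo op 2 (in-shuffle, from top half): 3 ← 1
  undo op 1 (out-shuffle, from bottom half): 1 ← 16
So the card at position 7 came from original position 16.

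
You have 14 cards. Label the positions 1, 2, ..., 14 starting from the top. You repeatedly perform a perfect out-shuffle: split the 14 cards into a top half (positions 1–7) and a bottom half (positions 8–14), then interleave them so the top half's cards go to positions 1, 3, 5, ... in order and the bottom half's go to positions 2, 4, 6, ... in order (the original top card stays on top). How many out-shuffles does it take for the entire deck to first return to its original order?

12

The out-shuffle permutes the 14 positions with cycle lengths [1, 1, 12].
Every card is home exactly when every cycle has completed a whole number of laps, i.e. after lcm(1, 12) = 12 out-shuffles.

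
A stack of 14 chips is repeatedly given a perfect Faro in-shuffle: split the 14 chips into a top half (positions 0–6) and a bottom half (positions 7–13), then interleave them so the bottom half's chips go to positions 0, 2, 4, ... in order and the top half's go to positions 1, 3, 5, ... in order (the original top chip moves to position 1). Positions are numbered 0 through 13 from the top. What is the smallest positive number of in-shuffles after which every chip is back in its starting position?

4

The in-shuffle permutes the 14 positions with cycle lengths [2, 4, 4, 4].
Every chip is home exactly when every cycle has completed a whole number of laps, i.e. after lcm(2, 4) = 4 in-shuffles.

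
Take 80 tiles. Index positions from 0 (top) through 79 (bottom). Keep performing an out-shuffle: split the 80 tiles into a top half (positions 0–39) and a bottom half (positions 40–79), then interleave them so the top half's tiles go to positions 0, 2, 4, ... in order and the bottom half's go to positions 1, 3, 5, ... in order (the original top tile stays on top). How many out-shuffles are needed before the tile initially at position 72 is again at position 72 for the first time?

Follow position 72 under repeated out-shuffles:
72 → 65 → 51 → 23 → 46 → 13 → 26 → 52 → ... → 72 (length 39)
It first returns after 39 out-shuffles.

39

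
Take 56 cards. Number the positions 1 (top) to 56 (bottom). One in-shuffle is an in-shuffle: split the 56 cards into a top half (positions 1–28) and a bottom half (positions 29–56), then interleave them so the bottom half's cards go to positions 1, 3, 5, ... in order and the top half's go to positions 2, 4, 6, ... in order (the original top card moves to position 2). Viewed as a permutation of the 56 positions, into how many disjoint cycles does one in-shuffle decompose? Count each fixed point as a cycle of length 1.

Trace each unvisited position around until it returns:
(1 2 4 8 16 32 ... len 18) (3 6 12 24 48 39 ... len 18) (5 10 20 40 23 46 ... len 18) (19 38)
4 cycles in total.

4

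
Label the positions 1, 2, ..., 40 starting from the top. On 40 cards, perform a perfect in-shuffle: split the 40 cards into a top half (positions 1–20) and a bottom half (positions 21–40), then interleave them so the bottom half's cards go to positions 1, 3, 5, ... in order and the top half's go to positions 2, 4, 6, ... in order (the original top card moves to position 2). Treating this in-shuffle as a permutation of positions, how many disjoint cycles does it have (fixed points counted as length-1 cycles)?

Trace each unvisited position around until it returns:
(1 2 4 8 16 32 ... len 20) (3 6 12 24 7 14 ... len 20)
2 cycles in total.

2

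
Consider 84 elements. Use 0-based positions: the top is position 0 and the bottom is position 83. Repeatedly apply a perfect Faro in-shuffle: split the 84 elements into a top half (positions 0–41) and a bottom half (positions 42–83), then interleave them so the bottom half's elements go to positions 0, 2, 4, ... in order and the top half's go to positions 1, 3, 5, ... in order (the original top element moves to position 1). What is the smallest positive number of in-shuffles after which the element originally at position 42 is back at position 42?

8

Follow position 42 under repeated in-shuffles:
42 → 0 → 1 → 3 → 7 → 15 → 31 → 63 → 42
It first returns after 8 in-shuffles.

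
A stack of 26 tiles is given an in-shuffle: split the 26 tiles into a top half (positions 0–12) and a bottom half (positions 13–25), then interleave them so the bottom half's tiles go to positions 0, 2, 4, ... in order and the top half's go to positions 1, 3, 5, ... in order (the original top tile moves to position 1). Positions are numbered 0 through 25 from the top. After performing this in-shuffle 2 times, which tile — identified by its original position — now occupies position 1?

13

Work backwards from position 1, undoing one in-shuffle at a time:
1 ← 0 ← 13
So the tile now at position 1 started at position 13.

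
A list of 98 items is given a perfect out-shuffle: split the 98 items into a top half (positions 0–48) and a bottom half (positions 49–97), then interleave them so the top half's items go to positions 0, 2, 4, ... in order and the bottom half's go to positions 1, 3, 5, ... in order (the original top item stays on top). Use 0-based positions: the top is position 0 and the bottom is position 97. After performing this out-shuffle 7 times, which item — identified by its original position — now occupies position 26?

Work backwards from position 26, undoing one out-shuffle at a time:
26 ← 13 ← 55 ← 76 ← 38 ← 19 ← 58 ← 29
So the item now at position 26 started at position 29.

29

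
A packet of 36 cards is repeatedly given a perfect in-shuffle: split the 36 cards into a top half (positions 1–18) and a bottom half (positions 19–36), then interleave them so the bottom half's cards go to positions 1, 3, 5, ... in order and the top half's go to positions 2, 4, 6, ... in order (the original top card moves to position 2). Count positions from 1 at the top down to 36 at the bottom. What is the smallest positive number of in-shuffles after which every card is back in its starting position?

36

The in-shuffle permutes the 36 positions with cycle lengths [36].
Every card is home exactly when every cycle has completed a whole number of laps, i.e. after lcm(36) = 36 in-shuffles.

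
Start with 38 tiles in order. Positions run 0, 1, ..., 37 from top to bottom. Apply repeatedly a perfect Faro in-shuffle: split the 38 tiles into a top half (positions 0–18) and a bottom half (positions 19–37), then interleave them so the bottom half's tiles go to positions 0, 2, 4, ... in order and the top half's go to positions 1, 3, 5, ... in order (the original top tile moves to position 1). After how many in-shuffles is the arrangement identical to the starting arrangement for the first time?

12

The in-shuffle permutes the 38 positions with cycle lengths [2, 12, 12, 12].
Every tile is home exactly when every cycle has completed a whole number of laps, i.e. after lcm(2, 12) = 12 in-shuffles.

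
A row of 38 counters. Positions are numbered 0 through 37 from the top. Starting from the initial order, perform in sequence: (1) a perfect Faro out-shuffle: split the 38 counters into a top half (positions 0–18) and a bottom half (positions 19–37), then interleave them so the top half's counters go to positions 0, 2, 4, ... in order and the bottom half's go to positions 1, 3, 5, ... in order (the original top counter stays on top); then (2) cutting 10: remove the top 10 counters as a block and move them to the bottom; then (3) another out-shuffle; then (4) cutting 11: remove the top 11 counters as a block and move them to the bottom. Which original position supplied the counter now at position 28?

Undo the operations in reverse order, starting from position 28:
  undo op 4 (cut 11): 28 ← 1
  undo op 3 (out-shuffle, from bottom half): 1 ← 19
  undo op 2 (cut 10): 19 ← 29
  undo op 1 (out-shuffle, from bottom half): 29 ← 33
So the counter at position 28 came from original position 33.

33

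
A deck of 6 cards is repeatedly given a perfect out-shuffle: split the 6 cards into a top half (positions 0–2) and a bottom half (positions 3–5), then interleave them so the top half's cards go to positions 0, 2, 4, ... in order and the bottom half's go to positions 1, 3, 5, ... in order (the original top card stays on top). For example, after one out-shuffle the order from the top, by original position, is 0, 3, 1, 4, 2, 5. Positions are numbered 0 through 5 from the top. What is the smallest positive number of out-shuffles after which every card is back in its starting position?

4

The out-shuffle permutes the 6 positions with cycle lengths [1, 1, 4].
Every card is home exactly when every cycle has completed a whole number of laps, i.e. after lcm(1, 4) = 4 out-shuffles.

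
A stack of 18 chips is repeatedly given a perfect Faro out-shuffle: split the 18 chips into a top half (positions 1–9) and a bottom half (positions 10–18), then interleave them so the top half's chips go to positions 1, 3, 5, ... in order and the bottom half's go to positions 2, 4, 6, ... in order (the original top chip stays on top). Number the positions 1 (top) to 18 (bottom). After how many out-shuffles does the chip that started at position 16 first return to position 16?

Follow position 16 under repeated out-shuffles:
16 → 14 → 10 → 2 → 3 → 5 → 9 → 17 → 16
It first returns after 8 out-shuffles.

8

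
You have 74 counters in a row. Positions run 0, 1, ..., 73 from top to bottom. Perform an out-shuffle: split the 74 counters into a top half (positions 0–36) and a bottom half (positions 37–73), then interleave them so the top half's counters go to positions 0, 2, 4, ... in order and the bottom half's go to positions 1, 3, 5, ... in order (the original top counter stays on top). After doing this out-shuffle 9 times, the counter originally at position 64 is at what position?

64

Track the counter's position through each out-shuffle:
64 → 55 → 37 → 1 → 2 → 4 → 8 → 16 → 32 → 64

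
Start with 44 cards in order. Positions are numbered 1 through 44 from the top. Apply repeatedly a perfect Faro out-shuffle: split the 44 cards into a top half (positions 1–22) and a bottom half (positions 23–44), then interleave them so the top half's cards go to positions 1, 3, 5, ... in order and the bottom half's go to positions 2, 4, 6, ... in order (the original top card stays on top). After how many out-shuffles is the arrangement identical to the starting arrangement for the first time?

The out-shuffle permutes the 44 positions with cycle lengths [1, 1, 14, 14, 14].
Every card is home exactly when every cycle has completed a whole number of laps, i.e. after lcm(1, 14) = 14 out-shuffles.

14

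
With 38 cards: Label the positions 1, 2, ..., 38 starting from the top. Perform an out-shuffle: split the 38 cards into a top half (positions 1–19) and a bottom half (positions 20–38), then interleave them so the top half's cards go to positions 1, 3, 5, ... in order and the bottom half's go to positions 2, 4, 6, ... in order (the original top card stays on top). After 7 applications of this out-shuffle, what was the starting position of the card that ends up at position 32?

5

Work backwards from position 32, undoing one out-shuffle at a time:
32 ← 35 ← 18 ← 28 ← 33 ← 17 ← 9 ← 5
So the card now at position 32 started at position 5.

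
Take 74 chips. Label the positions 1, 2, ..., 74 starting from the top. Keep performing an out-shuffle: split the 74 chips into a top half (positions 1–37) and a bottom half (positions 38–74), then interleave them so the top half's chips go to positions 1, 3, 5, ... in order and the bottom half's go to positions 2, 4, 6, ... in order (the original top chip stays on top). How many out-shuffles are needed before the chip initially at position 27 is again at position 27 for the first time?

9

Follow position 27 under repeated out-shuffles:
27 → 53 → 32 → 63 → 52 → 30 → 59 → 44 → 14 → 27
It first returns after 9 out-shuffles.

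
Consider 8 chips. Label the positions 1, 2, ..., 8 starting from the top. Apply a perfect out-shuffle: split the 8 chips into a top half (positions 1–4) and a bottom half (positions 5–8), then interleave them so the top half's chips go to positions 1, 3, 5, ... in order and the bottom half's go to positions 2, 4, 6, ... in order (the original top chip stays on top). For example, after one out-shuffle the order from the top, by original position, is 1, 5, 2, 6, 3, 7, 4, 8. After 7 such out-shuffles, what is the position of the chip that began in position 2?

Track the chip's position through each out-shuffle:
2 → 3 → 5 → 2 → 3 → 5 → 2 → 3

3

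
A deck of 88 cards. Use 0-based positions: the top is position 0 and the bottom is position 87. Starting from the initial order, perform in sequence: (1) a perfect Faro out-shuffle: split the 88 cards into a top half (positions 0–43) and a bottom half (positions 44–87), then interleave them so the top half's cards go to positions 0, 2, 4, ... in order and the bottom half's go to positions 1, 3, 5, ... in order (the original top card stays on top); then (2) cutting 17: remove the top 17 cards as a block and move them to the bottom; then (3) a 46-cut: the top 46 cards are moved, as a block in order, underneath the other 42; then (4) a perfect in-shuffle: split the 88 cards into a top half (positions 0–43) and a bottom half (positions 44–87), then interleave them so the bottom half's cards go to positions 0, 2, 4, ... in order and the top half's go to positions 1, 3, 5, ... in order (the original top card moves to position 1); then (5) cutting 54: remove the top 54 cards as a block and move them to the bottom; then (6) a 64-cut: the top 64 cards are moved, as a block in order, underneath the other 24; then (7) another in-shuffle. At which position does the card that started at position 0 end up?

Track the card from position 0 forward through each operation:
  after op 1 (out-shuffle): 0 → 0
  after op 2 (cut 17): 0 → 71
  after op 3 (cut 46): 71 → 25
  after op 4 (in-shuffle): 25 → 51
  after op 5 (cut 54): 51 → 85
  after op 6 (cut 64): 85 → 21
  after op 7 (in-shuffle): 21 → 43

43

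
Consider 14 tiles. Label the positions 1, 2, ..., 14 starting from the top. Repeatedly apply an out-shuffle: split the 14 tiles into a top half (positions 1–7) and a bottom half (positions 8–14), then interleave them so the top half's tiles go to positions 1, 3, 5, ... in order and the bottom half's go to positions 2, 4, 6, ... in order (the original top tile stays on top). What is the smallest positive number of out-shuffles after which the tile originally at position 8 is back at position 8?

12

Follow position 8 under repeated out-shuffles:
8 → 2 → 3 → 5 → 9 → 4 → 7 → 13 → 12 → 10 → 6 → 11 → 8
It first returns after 12 out-shuffles.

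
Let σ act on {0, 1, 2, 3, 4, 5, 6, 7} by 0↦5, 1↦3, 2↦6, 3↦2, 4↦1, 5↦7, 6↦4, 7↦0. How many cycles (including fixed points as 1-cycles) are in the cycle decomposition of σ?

Cycle decomposition: (0 5 7) (1 3 2 6 4).
2 cycles.

2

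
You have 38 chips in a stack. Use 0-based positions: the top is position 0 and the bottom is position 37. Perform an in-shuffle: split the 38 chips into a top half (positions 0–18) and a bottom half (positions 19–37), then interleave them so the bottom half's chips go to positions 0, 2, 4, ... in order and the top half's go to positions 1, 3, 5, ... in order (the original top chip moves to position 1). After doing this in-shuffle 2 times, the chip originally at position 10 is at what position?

Track the chip's position through each in-shuffle:
10 → 21 → 4

4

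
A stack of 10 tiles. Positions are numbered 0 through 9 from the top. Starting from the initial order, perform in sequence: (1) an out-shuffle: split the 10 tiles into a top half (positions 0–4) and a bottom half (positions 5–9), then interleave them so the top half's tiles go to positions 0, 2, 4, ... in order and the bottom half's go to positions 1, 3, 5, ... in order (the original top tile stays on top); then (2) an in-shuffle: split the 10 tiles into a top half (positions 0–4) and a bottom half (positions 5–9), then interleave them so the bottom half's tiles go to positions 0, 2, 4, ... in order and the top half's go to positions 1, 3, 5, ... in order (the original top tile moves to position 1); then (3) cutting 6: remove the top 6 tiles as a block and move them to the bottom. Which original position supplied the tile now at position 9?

Undo the operations in reverse order, starting from position 9:
  undo op 3 (cut 6): 9 ← 5
  undo op 2 (in-shuffle, from top half): 5 ← 2
  undo op 1 (out-shuffle, from top half): 2 ← 1
So the tile at position 9 came from original position 1.

1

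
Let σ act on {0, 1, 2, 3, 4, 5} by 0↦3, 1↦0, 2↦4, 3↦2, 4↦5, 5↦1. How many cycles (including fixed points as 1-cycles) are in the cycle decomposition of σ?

1

Cycle decomposition: (0 3 2 4 5 1).
1 cycle.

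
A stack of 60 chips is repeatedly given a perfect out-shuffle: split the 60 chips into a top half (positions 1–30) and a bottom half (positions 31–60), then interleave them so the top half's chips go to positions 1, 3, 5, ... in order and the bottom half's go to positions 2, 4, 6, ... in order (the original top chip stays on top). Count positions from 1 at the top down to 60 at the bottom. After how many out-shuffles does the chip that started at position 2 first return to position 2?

Follow position 2 under repeated out-shuffles:
2 → 3 → 5 → 9 → 17 → 33 → 6 → 11 → ... → 2 (length 58)
It first returns after 58 out-shuffles.

58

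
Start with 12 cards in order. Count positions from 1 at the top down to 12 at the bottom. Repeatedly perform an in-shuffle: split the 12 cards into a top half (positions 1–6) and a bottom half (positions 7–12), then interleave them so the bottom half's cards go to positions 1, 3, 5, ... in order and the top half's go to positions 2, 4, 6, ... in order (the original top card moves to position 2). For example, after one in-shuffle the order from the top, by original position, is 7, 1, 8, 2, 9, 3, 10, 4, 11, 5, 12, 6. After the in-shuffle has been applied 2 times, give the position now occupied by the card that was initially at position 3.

12

Track the card's position through each in-shuffle:
3 → 6 → 12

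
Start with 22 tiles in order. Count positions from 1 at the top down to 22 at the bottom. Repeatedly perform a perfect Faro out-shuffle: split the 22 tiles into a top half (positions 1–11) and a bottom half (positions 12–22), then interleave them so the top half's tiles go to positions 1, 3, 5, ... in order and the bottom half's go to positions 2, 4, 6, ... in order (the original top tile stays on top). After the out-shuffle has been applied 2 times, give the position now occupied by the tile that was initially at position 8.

8

Track the tile's position through each out-shuffle:
8 → 15 → 8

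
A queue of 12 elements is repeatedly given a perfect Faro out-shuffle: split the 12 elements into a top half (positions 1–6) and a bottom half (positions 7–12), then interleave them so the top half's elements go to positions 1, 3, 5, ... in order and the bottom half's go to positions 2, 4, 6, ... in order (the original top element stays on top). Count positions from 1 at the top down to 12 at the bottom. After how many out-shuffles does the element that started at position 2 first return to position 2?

10

Follow position 2 under repeated out-shuffles:
2 → 3 → 5 → 9 → 6 → 11 → 10 → 8 → 4 → 7 → 2
It first returns after 10 out-shuffles.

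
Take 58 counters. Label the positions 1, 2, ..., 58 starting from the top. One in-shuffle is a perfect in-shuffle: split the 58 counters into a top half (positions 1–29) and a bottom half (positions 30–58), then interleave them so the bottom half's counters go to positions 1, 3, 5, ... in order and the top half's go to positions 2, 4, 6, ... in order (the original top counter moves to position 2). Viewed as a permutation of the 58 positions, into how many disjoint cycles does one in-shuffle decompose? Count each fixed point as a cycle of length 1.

1

Trace each unvisited position around until it returns:
(1 2 4 8 16 32 ... len 58)
1 cycle in total.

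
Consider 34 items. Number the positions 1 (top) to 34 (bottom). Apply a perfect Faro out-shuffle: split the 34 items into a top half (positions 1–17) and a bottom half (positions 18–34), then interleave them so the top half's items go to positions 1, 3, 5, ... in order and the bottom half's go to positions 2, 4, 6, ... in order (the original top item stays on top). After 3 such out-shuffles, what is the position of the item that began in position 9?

Track the item's position through each out-shuffle:
9 → 17 → 33 → 32

32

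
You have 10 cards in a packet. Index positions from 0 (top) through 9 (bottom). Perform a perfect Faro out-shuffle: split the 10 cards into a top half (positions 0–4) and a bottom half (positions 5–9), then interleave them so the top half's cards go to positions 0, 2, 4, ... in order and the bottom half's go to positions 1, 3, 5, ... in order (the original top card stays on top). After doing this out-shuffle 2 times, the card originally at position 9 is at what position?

Position 9 is a fixed point of every out-shuffle, so the card never moves.

9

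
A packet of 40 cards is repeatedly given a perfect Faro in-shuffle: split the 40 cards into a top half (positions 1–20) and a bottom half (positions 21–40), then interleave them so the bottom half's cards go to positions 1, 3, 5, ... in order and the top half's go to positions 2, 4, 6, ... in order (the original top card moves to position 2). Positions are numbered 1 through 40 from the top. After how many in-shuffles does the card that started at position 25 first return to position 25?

20

Follow position 25 under repeated in-shuffles:
25 → 9 → 18 → 36 → 31 → 21 → 1 → 2 → 4 → 8 → 16 → 32 → 23 → 5 → 10 → 20 → 40 → 39 → 37 → 33 → 25
It first returns after 20 in-shuffles.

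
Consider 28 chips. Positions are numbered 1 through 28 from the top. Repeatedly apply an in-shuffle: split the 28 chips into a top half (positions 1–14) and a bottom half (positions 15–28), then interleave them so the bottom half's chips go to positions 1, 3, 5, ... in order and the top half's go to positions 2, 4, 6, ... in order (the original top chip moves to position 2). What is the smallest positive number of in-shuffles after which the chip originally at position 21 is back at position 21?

Follow position 21 under repeated in-shuffles:
21 → 13 → 26 → 23 → 17 → 5 → 10 → 20 → ... → 21 (length 28)
It first returns after 28 in-shuffles.

28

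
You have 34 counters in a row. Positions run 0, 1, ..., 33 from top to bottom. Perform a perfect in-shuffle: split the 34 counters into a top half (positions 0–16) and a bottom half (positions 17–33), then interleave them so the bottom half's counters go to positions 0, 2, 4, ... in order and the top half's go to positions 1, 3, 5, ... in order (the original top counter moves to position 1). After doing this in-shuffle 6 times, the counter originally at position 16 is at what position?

Track the counter's position through each in-shuffle:
16 → 33 → 32 → 30 → 26 → 18 → 2

2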